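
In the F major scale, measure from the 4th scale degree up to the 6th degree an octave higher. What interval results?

major tenth

Spelling the F major scale: F G A B♭ C D E.
The 4th scale degree is B♭ and the 6th scale degree (up an octave) is D.
B♭ up to D spans 10 letter names and 16 semitones — a major tenth.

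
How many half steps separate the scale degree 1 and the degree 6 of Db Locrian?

The scale is Db Ebb Fb Gb Abb Bbb Cb.
Db up to Bbb is a minor sixth — 8 semitones.

8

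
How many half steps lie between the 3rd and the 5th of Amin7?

The chord tones of A-7 (A minor seventh) are A C E G.
C to E is a major third: 4 semitones.

4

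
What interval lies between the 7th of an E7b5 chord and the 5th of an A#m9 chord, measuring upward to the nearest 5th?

E7b5 has D as its 7th, and A#m9 has E# as its 5th.
From D to E#: 3 semitones over a second = augmented.

A2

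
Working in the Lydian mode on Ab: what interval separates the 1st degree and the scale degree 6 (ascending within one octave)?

Spelling the Lydian mode on Ab: Ab Bb C D Eb F G.
The 1st degree is Ab and the degree 6 is F.
From Ab to F is 9 semitones, exactly the major sixth.

major 6th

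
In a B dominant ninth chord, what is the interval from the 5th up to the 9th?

P5

Spelling the chord: B, D#, F#, A, C#.
That puts F# below C#.
F# up to C# spans 5 letter names and 7 semitones — a perfect fifth.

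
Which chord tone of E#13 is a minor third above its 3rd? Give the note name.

Spelling the chord: E#–G##–B#–D#–F##–C##.
The 3rd is G##. A minor third above G## is B#.
B# is the chord's 5th.

B#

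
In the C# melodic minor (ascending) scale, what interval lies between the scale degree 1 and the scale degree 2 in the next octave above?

M9

The scale runs C# D# E F# G# A# B#.
That puts C# below D#.
Counting 9 letters and 14 half steps from C# gives a major ninth.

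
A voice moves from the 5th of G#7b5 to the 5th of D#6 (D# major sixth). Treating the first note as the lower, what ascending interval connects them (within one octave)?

The 5th of G#7b5 is D; the 5th of D#6 (D# major sixth) is A#.
D up to A# is 8 semitones, a half step wider than a perfect fifth, so the interval is augmented.

augmented fifth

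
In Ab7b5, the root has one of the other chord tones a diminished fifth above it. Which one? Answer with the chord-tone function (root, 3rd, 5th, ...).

5th

Ab7b5 is spelled Ab–C–Ebb–Gb.
The root is Ab. A diminished fifth above Ab is Ebb.
Ebb is the chord's 5th.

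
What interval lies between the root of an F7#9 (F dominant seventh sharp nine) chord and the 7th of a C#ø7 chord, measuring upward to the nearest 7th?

The root of F7#9 (F dominant seventh sharp nine) is F; the 7th of C#ø7 is B.
From F to B: 6 semitones over a fourth = augmented.

augmented fourth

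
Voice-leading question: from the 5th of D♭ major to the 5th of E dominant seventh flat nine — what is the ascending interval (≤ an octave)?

A2

The 5th of D♭ major is A♭; the 5th of E dominant seventh flat nine is B.
2 letter names make it a second; at 3 semitones (a half step wider than major) the quality is augmented.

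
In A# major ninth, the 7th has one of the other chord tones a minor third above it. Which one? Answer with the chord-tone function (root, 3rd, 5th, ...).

9th

A#maj9 is spelled A# C## E# G## B#.
The 7th is G##. A minor third above G## is B#.
B# is the chord's 9th.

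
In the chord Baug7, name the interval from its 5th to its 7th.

d3

B+7: B D♯ F𝄪 A.
The 5th is F𝄪 and the 7th is A.
3 letter names make it a third; at 2 semitones (a whole step narrower than major) the quality is diminished.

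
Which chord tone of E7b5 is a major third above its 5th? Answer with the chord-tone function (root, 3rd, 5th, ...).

Spelling the chord: E-G#-Bb-D.
The 5th is Bb. A major third above Bb is D.
D is the chord's 7th.

7th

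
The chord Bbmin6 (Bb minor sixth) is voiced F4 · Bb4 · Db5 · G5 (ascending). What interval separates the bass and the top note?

The outer voices are F4 and G5.
F up to G spans 9 letter names and 14 semitones — a major ninth.

major ninth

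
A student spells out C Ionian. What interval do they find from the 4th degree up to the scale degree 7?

augmented fourth

C major: C D E F G A B.
4th degree = F; degree 7 = B.
4 letter names make it a fourth; at 6 semitones (a half step wider than perfect) the quality is augmented.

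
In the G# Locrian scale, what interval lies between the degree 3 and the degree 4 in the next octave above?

major ninth

The scale runs G# A B C# D E F#.
So we need the interval from B up to C#.
B up to C# spans 9 letter names and 14 semitones — a major ninth.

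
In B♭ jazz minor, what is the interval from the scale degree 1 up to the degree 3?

m3

The scale runs B♭ C D♭ E♭ F G A.
So we need the interval from B♭ up to D♭.
From B♭ to D♭: 3 semitones over a third = minor.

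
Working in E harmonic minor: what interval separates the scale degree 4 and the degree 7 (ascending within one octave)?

The scale runs E F# G A B C D#.
The scale degree 4 is A and the 7th degree is D#.
4 letter names make it a fourth; at 6 semitones (a half step wider than perfect) the quality is augmented.

augmented 4th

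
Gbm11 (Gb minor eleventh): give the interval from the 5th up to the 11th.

minor 7th

The chord tones of Gbm11 (Gb minor eleventh) are Gb Bbb Db Fb Ab Cb.
5th = Db; 11th = Cb.
From Db to Cb: 10 semitones over a seventh = minor.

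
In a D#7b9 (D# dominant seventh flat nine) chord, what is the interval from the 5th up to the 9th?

D# dominant seventh flat nine is spelled D# F## A# C# E.
5th = A#; 9th = E.
A# up to E is 6 semitones, a half step narrower than a perfect fifth, so the interval is diminished.

diminished 5th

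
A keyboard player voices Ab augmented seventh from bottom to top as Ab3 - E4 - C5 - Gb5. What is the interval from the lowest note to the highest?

minor 14th

The outer voices are Ab3 and Gb5.
From Ab to Gb: 22 semitones over a fourteenth = minor.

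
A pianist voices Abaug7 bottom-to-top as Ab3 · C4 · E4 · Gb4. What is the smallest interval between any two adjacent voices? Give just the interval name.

diminished third

Adjacent intervals: Ab3→C4 = major third; C4→E4 = major third; E4→Gb4 = diminished third.
The smallest is E4 to Gb4, a diminished third (2 semitones).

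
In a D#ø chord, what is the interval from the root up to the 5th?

diminished 5th

Spelling the chord: D# F# A C#.
The root is D# and the 5th is A.
From D# to A: 6 semitones over a fifth = diminished.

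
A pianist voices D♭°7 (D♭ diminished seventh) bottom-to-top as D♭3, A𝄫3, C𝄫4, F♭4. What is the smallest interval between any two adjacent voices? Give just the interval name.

Adjacent intervals: D♭3→A𝄫3 = diminished fifth; A𝄫3→C𝄫4 = minor third; C𝄫4→F♭4 = augmented fourth.
The smallest is A𝄫3 to C𝄫4, a minor third (3 semitones).

minor third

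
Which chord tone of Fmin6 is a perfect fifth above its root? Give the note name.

C

Spelling the chord: F, A♭, C, D.
The root is F. A perfect fifth above F is C.
C is the chord's 5th.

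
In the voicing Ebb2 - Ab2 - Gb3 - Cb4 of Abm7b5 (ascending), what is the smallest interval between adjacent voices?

Adjacent intervals: Ebb2→Ab2 = augmented fourth; Ab2→Gb3 = minor seventh; Gb3→Cb4 = perfect fourth.
The smallest is Gb3 to Cb4, a perfect fourth (5 semitones).

perfect 4th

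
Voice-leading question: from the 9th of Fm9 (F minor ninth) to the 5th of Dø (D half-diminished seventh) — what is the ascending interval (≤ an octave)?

The 9th of Fm9 (F minor ninth) is G; the 5th of Dø (D half-diminished seventh) is Ab.
From G to Ab: 1 semitone over a second = minor.

minor second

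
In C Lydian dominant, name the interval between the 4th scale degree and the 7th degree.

d4

The scale runs C D E F# G A Bb.
4th scale degree = F#; 7th scale degree = Bb.
4 letter names make it a fourth; at 4 semitones (a half step narrower than perfect) the quality is diminished.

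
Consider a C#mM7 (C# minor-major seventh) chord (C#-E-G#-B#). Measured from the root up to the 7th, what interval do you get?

major 7th

So we need the interval from C# up to B#.
C# up to B# spans 7 letter names and 11 semitones — a major seventh.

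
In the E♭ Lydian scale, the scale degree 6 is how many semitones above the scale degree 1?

The scale is E♭ F G A B♭ C D.
E♭ up to C is a major sixth — 9 semitones.

9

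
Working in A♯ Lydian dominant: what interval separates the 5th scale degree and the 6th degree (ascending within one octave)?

major second

A♯ lydian dominant: A♯ B♯ C𝄪 D𝄪 E♯ F𝄪 G♯.
So we need the interval from E♯ up to F𝄪.
Counting 2 letters and 2 half steps from E♯ gives a major second.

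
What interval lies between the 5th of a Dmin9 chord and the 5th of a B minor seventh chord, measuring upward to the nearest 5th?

major sixth

The 5th of Dmin9 is A; the 5th of B minor seventh is F#.
A up to F# spans 6 letter names and 9 semitones — a major sixth.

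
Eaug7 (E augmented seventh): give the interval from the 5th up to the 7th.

E7#5: E G# B# D.
That puts B# below D.
B# up to D is 2 semitones, a whole step narrower than a major third, so the interval is diminished.

diminished third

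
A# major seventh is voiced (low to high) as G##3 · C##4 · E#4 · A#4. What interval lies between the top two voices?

Those voices are E#4 and A#4.
E# up to A# spans 4 letter names and 5 semitones — a perfect fourth.

perfect 4th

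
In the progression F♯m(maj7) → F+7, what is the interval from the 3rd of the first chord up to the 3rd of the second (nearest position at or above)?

perfect unison

The 3rd of F♯m(maj7) is A; the 3rd of F+7 is A.
A up to A spans 1 letter names and 0 semitones — a perfect unison.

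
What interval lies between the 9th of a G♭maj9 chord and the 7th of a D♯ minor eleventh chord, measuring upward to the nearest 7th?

augmented third

G♭maj9 has A♭ as its 9th, and D♯ minor eleventh has C♯ as its 7th.
A♭ up to C♯ is 5 semitones, a half step wider than a major third, so the interval is augmented.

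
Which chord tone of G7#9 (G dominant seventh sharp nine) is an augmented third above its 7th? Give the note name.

The chord tones of G7#9 are G B D F A#.
The 7th is F. An augmented third above F is A#.
A# is the chord's 9th.

A#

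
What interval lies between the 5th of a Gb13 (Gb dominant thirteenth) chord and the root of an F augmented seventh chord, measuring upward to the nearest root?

The 5th of Gb13 (Gb dominant thirteenth) is Db; the root of F augmented seventh is F.
Db up to F spans 3 letter names and 4 semitones — a major third.

major 3rd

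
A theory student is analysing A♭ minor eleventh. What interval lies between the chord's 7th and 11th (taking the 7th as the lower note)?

perfect fifth

A♭m11: A♭ C♭ E♭ G♭ B♭ D♭.
7th = G♭; 11th = D♭.
Counting 5 letters and 7 half steps from G♭ gives a perfect fifth.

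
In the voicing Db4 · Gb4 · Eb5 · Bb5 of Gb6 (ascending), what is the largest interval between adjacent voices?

Adjacent intervals: Db4→Gb4 = perfect fourth; Gb4→Eb5 = major sixth; Eb5→Bb5 = perfect fifth.
The largest is Gb4 to Eb5, a major sixth (9 semitones).

major sixth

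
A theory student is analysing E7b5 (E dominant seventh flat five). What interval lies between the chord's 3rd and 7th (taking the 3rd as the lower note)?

E7b5 (E dominant seventh flat five): E–G♯–B♭–D.
The 3rd is G♯ and the 7th is D.
5 letter names make it a fifth; at 6 semitones (a half step narrower than perfect) the quality is diminished.

diminished fifth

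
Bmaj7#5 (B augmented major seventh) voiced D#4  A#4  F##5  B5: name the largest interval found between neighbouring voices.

Adjacent intervals: D#4→A#4 = perfect fifth; A#4→F##5 = major sixth; F##5→B5 = diminished fourth.
The largest is A#4 to F##5, a major sixth (9 semitones).

major sixth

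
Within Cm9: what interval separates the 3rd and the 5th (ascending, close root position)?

major third

The chord tones of Cm9 (C minor ninth) are C–Eb–G–Bb–D.
The 3rd is Eb and the 5th is G.
From Eb to G is 4 semitones, exactly the major third.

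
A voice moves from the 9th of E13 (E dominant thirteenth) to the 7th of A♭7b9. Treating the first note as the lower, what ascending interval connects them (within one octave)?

E13 (E dominant thirteenth) has F♯ as its 9th, and A♭7b9 has G♭ as its 7th.
2 letter names make it a second; at 0 semitones (a whole step narrower than major) the quality is diminished.

diminished second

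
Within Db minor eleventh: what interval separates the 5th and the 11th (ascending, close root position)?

Dbm11: Db–Fb–Ab–Cb–Eb–Gb.
That puts Ab below Gb.
From Ab to Gb: 10 semitones over a seventh = minor.

minor 7th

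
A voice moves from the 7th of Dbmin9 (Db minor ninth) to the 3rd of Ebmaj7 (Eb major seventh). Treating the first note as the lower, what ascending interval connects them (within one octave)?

Dbmin9 (Db minor ninth) has Cb as its 7th, and Ebmaj7 (Eb major seventh) has G as its 3rd.
5 letter names make it a fifth; at 8 semitones (a half step wider than perfect) the quality is augmented.

A5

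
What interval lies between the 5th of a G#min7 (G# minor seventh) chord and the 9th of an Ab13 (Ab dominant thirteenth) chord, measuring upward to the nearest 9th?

G#min7 (G# minor seventh) has D# as its 5th, and Ab13 (Ab dominant thirteenth) has Bb as its 9th.
D# up to Bb is 7 semitones, a whole step narrower than a major sixth, so the interval is diminished.

diminished 6th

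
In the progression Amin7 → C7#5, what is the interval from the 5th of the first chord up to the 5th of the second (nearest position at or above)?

Amin7 has E as its 5th, and C7#5 has G# as its 5th.
Counting 3 letters and 4 half steps from E gives a major third.

major third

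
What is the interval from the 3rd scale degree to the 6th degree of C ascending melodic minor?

C melodic minor: C D E♭ F G A B.
3rd scale degree = E♭; 6th scale degree = A.
4 letter names make it a fourth; at 6 semitones (a half step wider than perfect) the quality is augmented.

A4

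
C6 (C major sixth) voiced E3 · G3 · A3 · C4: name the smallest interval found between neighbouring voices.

M2

Adjacent intervals: E3→G3 = minor third; G3→A3 = major second; A3→C4 = minor third.
The smallest is G3 to A3, a major second (2 semitones).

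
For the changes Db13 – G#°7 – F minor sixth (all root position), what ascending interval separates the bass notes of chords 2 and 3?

The roots are G# and F.
From G# to F: 9 semitones over a seventh = diminished.

diminished seventh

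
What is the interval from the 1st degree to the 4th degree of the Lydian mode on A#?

A# lydian: A# B# C## D## E# F## G##.
That puts A# below D##.
From A# to D##: 6 semitones over a fourth = augmented.

augmented 4th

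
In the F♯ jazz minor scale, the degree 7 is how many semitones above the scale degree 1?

11

The scale is F♯ G♯ A B C♯ D♯ E♯.
F♯ up to E♯ is a major seventh — 11 semitones.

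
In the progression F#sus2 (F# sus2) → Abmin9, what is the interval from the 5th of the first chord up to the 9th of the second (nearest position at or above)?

F#sus2 (F# sus2) has C# as its 5th, and Abmin9 has Bb as its 9th.
7 letter names make it a seventh; at 9 semitones (a whole step narrower than major) the quality is diminished.

diminished seventh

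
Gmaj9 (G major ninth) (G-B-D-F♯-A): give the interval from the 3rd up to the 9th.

minor seventh

The 3rd is B and the 9th is A.
B up to A is 10 semitones, a half step narrower than a major seventh, so the interval is minor.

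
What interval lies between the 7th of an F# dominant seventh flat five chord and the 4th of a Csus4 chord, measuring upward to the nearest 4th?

F# dominant seventh flat five has E as its 7th, and Csus4 has F as its 4th.
E up to F is 1 semitone, a half step narrower than a major second, so the interval is minor.

m2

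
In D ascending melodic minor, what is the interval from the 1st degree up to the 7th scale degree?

major 7th

D melodic minor: D E F G A B C#.
That puts D below C#.
Counting 7 letters and 11 half steps from D gives a major seventh.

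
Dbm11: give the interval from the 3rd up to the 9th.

major seventh

Spelling the chord: Db-Fb-Ab-Cb-Eb-Gb.
So we need the interval from Fb up to Eb.
Counting 7 letters and 11 half steps from Fb gives a major seventh.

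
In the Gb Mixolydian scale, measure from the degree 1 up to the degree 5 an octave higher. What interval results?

The scale runs Gb Ab Bb Cb Db Eb Fb.
That puts Gb below Db.
From Gb to Db is 19 semitones, exactly the perfect twelfth.

perfect twelfth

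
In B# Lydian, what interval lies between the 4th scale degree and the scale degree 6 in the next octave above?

B# lydian: B# C## D## E## F## G## A##.
The 4th scale degree is E## and the 6th degree (up an octave) is G##.
From E## to G##: 15 semitones over a tenth = minor.

minor tenth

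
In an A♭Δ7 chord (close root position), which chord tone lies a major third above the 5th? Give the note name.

G

Spelling the chord: A♭–C–E♭–G.
The 5th is E♭. A major third above E♭ is G.
G is the chord's 7th.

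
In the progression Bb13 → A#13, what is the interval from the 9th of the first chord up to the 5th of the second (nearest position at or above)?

Bb13 has C as its 9th, and A#13 has E# as its 5th.
From C to E#: 5 semitones over a third = augmented.

augmented 3rd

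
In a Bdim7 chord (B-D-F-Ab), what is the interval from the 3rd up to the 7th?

diminished fifth

That puts D below Ab.
From D to Ab: 6 semitones over a fifth = diminished.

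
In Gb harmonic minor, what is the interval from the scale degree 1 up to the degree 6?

Gb harmonic minor: Gb Ab Bbb Cb Db Ebb F.
Scale degree 1 = Gb; 6th degree = Ebb.
From Gb to Ebb: 8 semitones over a sixth = minor.

minor sixth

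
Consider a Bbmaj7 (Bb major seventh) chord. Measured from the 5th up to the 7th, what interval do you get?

BbΔ7 (Bb major seventh): Bb–D–F–A.
The 5th is F and the 7th is A.
From F to A is 4 semitones, exactly the major third.

M3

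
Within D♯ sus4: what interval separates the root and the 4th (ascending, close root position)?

perfect 4th

The chord tones of D♯ sus4 are D♯–G♯–A♯.
So we need the interval from D♯ up to G♯.
D♯ up to G♯ spans 4 letter names and 5 semitones — a perfect fourth.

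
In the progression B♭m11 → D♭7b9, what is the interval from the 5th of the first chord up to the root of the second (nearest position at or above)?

minor sixth

B♭m11 has F as its 5th, and D♭7b9 has D♭ as its root.
F up to D♭ is 8 semitones, a half step narrower than a major sixth, so the interval is minor.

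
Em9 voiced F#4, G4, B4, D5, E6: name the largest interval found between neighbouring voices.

Adjacent intervals: F#4→G4 = minor second; G4→B4 = major third; B4→D5 = minor third; D5→E6 = major ninth.
The largest is D5 to E6, a major ninth (14 semitones).

major ninth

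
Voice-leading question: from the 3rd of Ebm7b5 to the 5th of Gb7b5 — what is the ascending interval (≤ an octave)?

diminished fifth

The 3rd of Ebm7b5 is Gb; the 5th of Gb7b5 is Dbb.
5 letter names make it a fifth; at 6 semitones (a half step narrower than perfect) the quality is diminished.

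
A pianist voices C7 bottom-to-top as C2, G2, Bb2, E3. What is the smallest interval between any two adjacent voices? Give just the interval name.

minor 3rd

Adjacent intervals: C2→G2 = perfect fifth; G2→Bb2 = minor third; Bb2→E3 = augmented fourth.
The smallest is G2 to Bb2, a minor third (3 semitones).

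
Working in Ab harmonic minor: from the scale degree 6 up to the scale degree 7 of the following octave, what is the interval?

Ab harmonic minor: Ab Bb Cb Db Eb Fb G.
The scale degree 6 is Fb and the degree 7 (up an octave) is G.
Fb up to G is 15 semitones, a half step wider than a major ninth, so the interval is augmented.

augmented ninth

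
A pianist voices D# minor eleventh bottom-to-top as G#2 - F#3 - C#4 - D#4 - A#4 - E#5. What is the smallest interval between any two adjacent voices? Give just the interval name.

major 2nd

Adjacent intervals: G#2→F#3 = minor seventh; F#3→C#4 = perfect fifth; C#4→D#4 = major second; D#4→A#4 = perfect fifth; A#4→E#5 = perfect fifth.
The smallest is C#4 to D#4, a major second (2 semitones).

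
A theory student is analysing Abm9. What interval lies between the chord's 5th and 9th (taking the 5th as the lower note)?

perfect 5th

Ab minor ninth: Ab, Cb, Eb, Gb, Bb.
The 5th is Eb and the 9th is Bb.
Eb up to Bb spans 5 letter names and 7 semitones — a perfect fifth.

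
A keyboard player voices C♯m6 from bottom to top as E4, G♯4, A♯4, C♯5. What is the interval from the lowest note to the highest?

major sixth

The outer voices are E4 and C♯5.
Counting 6 letters and 9 half steps from E gives a major sixth.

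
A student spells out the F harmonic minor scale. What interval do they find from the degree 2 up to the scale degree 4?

minor third

Spelling the F harmonic minor scale: F G Ab Bb C Db E.
So we need the interval from G up to Bb.
G up to Bb is 3 semitones, a half step narrower than a major third, so the interval is minor.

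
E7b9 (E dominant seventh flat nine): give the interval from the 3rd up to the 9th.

The chord tones of E7b9 are E, G#, B, D, F.
That puts G# below F.
G# up to F is 9 semitones, a whole step narrower than a major seventh, so the interval is diminished.

diminished 7th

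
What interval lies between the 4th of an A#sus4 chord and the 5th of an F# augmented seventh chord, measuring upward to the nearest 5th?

The 4th of A#sus4 is D#; the 5th of F# augmented seventh is C##.
Counting 7 letters and 11 half steps from D# gives a major seventh.

major 7th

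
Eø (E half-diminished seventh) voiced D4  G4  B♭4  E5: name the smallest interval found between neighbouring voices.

Adjacent intervals: D4→G4 = perfect fourth; G4→B♭4 = minor third; B♭4→E5 = augmented fourth.
The smallest is G4 to B♭4, a minor third (3 semitones).

minor third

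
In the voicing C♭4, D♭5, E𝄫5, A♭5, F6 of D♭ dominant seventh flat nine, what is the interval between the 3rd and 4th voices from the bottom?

augmented 4th

Those voices are E𝄫5 and A♭5.
E𝄫 up to A♭ is 6 semitones, a half step wider than a perfect fourth, so the interval is augmented.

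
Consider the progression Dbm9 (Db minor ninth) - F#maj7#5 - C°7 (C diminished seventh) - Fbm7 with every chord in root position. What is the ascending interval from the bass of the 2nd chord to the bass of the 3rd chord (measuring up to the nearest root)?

The roots are F# and C.
From F# to C: 6 semitones over a fifth = diminished.

d5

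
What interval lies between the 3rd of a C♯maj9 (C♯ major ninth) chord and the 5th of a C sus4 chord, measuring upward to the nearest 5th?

The 3rd of C♯maj9 (C♯ major ninth) is E♯; the 5th of C sus4 is G.
From E♯ to G: 2 semitones over a third = diminished.

diminished third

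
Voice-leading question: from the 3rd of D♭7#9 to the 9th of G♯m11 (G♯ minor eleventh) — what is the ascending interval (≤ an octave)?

augmented third

The 3rd of D♭7#9 is F; the 9th of G♯m11 (G♯ minor eleventh) is A♯.
F up to A♯ is 5 semitones, a half step wider than a major third, so the interval is augmented.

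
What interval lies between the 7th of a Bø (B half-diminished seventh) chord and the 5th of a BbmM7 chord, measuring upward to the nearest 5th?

Bø (B half-diminished seventh) has A as its 7th, and BbmM7 has F as its 5th.
6 letter names make it a sixth; at 8 semitones (a half step narrower than major) the quality is minor.

minor sixth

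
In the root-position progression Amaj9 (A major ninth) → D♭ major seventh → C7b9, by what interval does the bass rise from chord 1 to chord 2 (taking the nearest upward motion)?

diminished 4th

The roots are A and D♭.
From A to D♭: 4 semitones over a fourth = diminished.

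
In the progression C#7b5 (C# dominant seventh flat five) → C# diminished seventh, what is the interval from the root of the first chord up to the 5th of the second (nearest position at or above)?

d5

The root of C#7b5 (C# dominant seventh flat five) is C#; the 5th of C# diminished seventh is G.
C# up to G is 6 semitones, a half step narrower than a perfect fifth, so the interval is diminished.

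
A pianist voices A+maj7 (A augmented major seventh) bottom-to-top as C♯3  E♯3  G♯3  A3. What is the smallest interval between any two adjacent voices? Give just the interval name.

minor second

Adjacent intervals: C♯3→E♯3 = major third; E♯3→G♯3 = minor third; G♯3→A3 = minor second.
The smallest is G♯3 to A3, a minor second (1 semitone).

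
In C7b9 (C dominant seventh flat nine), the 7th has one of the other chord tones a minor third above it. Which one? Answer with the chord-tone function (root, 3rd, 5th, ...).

The chord tones of C7b9 are C E G B♭ D♭.
The 7th is B♭. A minor third above B♭ is D♭.
D♭ is the chord's 9th.

9th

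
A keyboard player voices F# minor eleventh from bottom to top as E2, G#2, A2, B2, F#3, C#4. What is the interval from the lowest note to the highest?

major thirteenth

The outer voices are E2 and C#4.
Counting 13 letters and 21 half steps from E gives a major thirteenth.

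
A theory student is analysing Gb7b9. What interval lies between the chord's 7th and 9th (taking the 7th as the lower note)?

Gb7b9: Gb, Bb, Db, Fb, Abb.
7th = Fb; 9th = Abb.
From Fb to Abb: 3 semitones over a third = minor.

m3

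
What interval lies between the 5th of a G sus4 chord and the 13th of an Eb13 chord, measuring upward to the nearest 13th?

minor seventh

The 5th of G sus4 is D; the 13th of Eb13 is C.
7 letter names make it a seventh; at 10 semitones (a half step narrower than major) the quality is minor.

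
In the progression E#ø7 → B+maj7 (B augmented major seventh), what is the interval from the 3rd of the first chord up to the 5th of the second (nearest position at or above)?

The 3rd of E#ø7 is G#; the 5th of B+maj7 (B augmented major seventh) is F##.
From G# to F## is 11 semitones, exactly the major seventh.

major seventh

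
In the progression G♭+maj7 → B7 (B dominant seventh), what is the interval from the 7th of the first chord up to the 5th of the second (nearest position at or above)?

The 7th of G♭+maj7 is F; the 5th of B7 (B dominant seventh) is F♯.
F up to F♯ is 1 semitone, a half step wider than a perfect unison, so the interval is augmented.

augmented unison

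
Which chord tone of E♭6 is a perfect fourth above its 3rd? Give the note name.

Spelling the chord: E♭ G B♭ C.
The 3rd is G. A perfect fourth above G is C.
C is the chord's 6th.

C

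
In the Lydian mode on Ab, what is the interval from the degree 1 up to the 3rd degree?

major third

The scale runs Ab Bb C D Eb F G.
The degree 1 is Ab and the 3rd degree is C.
Ab up to C spans 3 letter names and 4 semitones — a major third.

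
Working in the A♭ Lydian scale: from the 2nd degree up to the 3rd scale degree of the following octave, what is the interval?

A♭ lydian: A♭ B♭ C D E♭ F G.
So we need the interval from B♭ up to C.
From B♭ to C is 14 semitones, exactly the major ninth.

major 9th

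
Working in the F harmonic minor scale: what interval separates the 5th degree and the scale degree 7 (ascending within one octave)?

F harmonic minor: F G Ab Bb C Db E.
5th degree = C; degree 7 = E.
Counting 3 letters and 4 half steps from C gives a major third.

major third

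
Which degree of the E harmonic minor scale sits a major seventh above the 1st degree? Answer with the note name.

D#

The scale is E F♯ G A B C D♯.
The 1st degree is E; a major seventh above that is D♯ — scale degree 7.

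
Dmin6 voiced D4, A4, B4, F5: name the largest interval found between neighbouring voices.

perfect 5th

Adjacent intervals: D4→A4 = perfect fifth; A4→B4 = major second; B4→F5 = diminished fifth.
The largest is D4 to A4, a perfect fifth (7 semitones).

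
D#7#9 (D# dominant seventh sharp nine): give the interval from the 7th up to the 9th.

augmented third

The chord tones of D# dominant seventh sharp nine are D#-F##-A#-C#-E##.
The 7th is C# and the 9th is E##.
C# up to E## is 5 semitones, a half step wider than a major third, so the interval is augmented.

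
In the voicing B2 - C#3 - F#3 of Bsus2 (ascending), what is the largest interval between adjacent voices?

P4

Adjacent intervals: B2→C#3 = major second; C#3→F#3 = perfect fourth.
The largest is C#3 to F#3, a perfect fourth (5 semitones).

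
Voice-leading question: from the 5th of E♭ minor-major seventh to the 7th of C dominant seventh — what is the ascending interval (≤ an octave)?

E♭ minor-major seventh has B♭ as its 5th, and C dominant seventh has B♭ as its 7th.
From B♭ to B♭ is 0 semitones, exactly the perfect unison.

perfect 1st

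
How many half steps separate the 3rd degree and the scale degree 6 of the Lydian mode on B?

5

The scale is B C# D# E# F# G# A#.
D# up to G# is a perfect fourth — 5 semitones.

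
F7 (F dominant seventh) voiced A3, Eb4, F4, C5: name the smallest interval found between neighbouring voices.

Adjacent intervals: A3→Eb4 = diminished fifth; Eb4→F4 = major second; F4→C5 = perfect fifth.
The smallest is Eb4 to F4, a major second (2 semitones).

major second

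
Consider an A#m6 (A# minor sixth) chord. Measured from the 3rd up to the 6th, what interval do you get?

augmented fourth

The chord tones of A#min6 are A#–C#–E#–F##.
That puts C# below F##.
4 letter names make it a fourth; at 6 semitones (a half step wider than perfect) the quality is augmented.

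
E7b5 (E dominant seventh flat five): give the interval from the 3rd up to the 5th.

E7b5 is spelled E G# Bb D.
That puts G# below Bb.
G# up to Bb is 2 semitones, a whole step narrower than a major third, so the interval is diminished.

diminished third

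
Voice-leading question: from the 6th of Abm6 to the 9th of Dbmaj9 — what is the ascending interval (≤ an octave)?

The 6th of Abm6 is F; the 9th of Dbmaj9 is Eb.
7 letter names make it a seventh; at 10 semitones (a half step narrower than major) the quality is minor.

minor seventh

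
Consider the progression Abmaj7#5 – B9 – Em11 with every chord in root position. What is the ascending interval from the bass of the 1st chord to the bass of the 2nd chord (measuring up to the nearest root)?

augmented 2nd

The roots are Ab and B.
2 letter names make it a second; at 3 semitones (a half step wider than major) the quality is augmented.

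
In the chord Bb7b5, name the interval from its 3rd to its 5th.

diminished 3rd

Bb7b5 is spelled Bb-D-Fb-Ab.
That puts D below Fb.
3 letter names make it a third; at 2 semitones (a whole step narrower than major) the quality is diminished.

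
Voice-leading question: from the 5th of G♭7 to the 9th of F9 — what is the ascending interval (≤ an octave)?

augmented fourth

The 5th of G♭7 is D♭; the 9th of F9 is G.
From D♭ to G: 6 semitones over a fourth = augmented.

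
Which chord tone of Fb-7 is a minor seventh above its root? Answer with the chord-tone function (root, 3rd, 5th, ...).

Fb minor seventh is spelled Fb Abb Cb Ebb.
The root is Fb. A minor seventh above Fb is Ebb.
Ebb is the chord's 7th.

7th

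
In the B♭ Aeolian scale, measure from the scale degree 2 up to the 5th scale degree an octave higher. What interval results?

P11

The scale runs B♭ C D♭ E♭ F G♭ A♭.
The scale degree 2 is C and the scale degree 5 (up an octave) is F.
From C to F is 17 semitones, exactly the perfect eleventh.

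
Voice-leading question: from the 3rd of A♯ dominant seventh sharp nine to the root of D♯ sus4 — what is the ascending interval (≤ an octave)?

The 3rd of A♯ dominant seventh sharp nine is C𝄪; the root of D♯ sus4 is D♯.
C𝄪 up to D♯ is 1 semitone, a half step narrower than a major second, so the interval is minor.

minor second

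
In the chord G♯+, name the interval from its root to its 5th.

G♯ augmented: G♯–B♯–D𝄪.
That puts G♯ below D𝄪.
G♯ up to D𝄪 is 8 semitones, a half step wider than a perfect fifth, so the interval is augmented.

augmented 5th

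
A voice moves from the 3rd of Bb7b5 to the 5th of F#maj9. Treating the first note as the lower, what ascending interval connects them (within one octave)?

Bb7b5 has D as its 3rd, and F#maj9 has C# as its 5th.
Counting 7 letters and 11 half steps from D gives a major seventh.

major seventh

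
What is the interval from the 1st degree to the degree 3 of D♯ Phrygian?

minor third

The scale runs D♯ E F♯ G♯ A♯ B C♯.
1st degree = D♯; scale degree 3 = F♯.
3 letter names make it a third; at 3 semitones (a half step narrower than major) the quality is minor.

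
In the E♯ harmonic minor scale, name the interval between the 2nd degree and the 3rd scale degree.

The scale runs E♯ F𝄪 G♯ A♯ B♯ C♯ D𝄪.
So we need the interval from F𝄪 up to G♯.
From F𝄪 to G♯: 1 semitone over a second = minor.

m2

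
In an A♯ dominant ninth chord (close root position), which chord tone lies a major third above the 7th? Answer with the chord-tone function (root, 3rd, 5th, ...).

9th

A♯ dominant ninth is spelled A♯ C𝄪 E♯ G♯ B♯.
The 7th is G♯. A major third above G♯ is B♯.
B♯ is the chord's 9th.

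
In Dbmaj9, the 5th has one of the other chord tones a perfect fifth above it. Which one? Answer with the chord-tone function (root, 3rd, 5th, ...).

9th

Dbmaj9: Db–F–Ab–C–Eb.
The 5th is Ab. A perfect fifth above Ab is Eb.
Eb is the chord's 9th.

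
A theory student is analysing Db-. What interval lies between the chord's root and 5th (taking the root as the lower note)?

Spelling the chord: Db, Fb, Ab.
Root = Db; 5th = Ab.
From Db to Ab is 7 semitones, exactly the perfect fifth.

perfect 5th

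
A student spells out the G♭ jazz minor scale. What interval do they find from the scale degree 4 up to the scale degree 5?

The scale runs G♭ A♭ B𝄫 C♭ D♭ E♭ F.
So we need the interval from C♭ up to D♭.
Counting 2 letters and 2 half steps from C♭ gives a major second.

major second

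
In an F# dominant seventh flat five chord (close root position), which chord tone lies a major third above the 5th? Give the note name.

The chord tones of F#7b5 (F# dominant seventh flat five) are F# A# C E.
The 5th is C. A major third above C is E.
E is the chord's 7th.

E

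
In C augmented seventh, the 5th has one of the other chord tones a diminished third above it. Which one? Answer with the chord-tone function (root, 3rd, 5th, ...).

7th

C augmented seventh is spelled C-E-G#-Bb.
The 5th is G#. A diminished third above G# is Bb.
Bb is the chord's 7th.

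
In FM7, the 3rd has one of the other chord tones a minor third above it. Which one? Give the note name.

C

Fmaj7 (F major seventh): F–A–C–E.
The 3rd is A. A minor third above A is C.
C is the chord's 5th.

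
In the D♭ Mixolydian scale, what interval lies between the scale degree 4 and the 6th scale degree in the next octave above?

D♭ mixolydian: D♭ E♭ F G♭ A♭ B♭ C♭.
Scale degree 4 = G♭; scale degree 6 (up an octave) = B♭.
From G♭ to B♭ is 16 semitones, exactly the major tenth.

major tenth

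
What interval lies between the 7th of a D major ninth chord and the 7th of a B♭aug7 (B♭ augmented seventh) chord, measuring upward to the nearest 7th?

The 7th of D major ninth is C♯; the 7th of B♭aug7 (B♭ augmented seventh) is A♭.
6 letter names make it a sixth; at 7 semitones (a whole step narrower than major) the quality is diminished.

diminished 6th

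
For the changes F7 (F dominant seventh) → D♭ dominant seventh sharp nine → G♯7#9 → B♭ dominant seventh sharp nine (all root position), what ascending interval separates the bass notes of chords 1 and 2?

m6

The roots are F and D♭.
F up to D♭ is 8 semitones, a half step narrower than a major sixth, so the interval is minor.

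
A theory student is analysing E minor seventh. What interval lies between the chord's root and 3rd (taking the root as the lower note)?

minor 3rd

The chord tones of E-7 (E minor seventh) are E G B D.
That puts E below G.
3 letter names make it a third; at 3 semitones (a half step narrower than major) the quality is minor.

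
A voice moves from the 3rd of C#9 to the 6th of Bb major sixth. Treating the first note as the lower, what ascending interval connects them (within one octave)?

d3

The 3rd of C#9 is E#; the 6th of Bb major sixth is G.
From E# to G: 2 semitones over a third = diminished.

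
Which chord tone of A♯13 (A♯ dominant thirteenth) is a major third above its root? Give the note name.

C##

A♯13 is spelled A♯, C𝄪, E♯, G♯, B♯, F𝄪.
The root is A♯. A major third above A♯ is C𝄪.
C𝄪 is the chord's 3rd.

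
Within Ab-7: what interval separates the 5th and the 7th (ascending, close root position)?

Abmin7 (Ab minor seventh) is spelled Ab-Cb-Eb-Gb.
The 5th is Eb and the 7th is Gb.
3 letter names make it a third; at 3 semitones (a half step narrower than major) the quality is minor.

minor third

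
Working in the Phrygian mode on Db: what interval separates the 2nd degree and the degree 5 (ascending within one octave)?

The scale runs Db Ebb Fb Gb Ab Bbb Cb.
So we need the interval from Ebb up to Ab.
Ebb up to Ab is 6 semitones, a half step wider than a perfect fourth, so the interval is augmented.

augmented fourth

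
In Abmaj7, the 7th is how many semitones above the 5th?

AbΔ7 is spelled Ab C Eb G.
Eb to G is a major third: 4 semitones.

4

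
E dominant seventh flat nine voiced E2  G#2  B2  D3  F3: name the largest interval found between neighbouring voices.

Adjacent intervals: E2→G#2 = major third; G#2→B2 = minor third; B2→D3 = minor third; D3→F3 = minor third.
The largest is E2 to G#2, a major third (4 semitones).

M3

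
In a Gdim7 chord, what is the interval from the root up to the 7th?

diminished 7th

The chord tones of G°7 are G-B♭-D♭-F♭.
The root is G and the 7th is F♭.
G up to F♭ is 9 semitones, a whole step narrower than a major seventh, so the interval is diminished.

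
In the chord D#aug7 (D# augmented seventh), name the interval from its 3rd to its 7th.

D#+7 (D# augmented seventh): D#, F##, A##, C#.
3rd = F##; 7th = C#.
From F## to C#: 6 semitones over a fifth = diminished.

diminished fifth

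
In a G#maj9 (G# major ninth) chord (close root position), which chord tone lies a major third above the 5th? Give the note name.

The chord tones of G#maj9 (G# major ninth) are G#–B#–D#–F##–A#.
The 5th is D#. A major third above D# is F##.
F## is the chord's 7th.

F##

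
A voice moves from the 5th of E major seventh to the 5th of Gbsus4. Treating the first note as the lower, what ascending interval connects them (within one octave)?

The 5th of E major seventh is B; the 5th of Gbsus4 is Db.
B up to Db is 2 semitones, a whole step narrower than a major third, so the interval is diminished.

diminished third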